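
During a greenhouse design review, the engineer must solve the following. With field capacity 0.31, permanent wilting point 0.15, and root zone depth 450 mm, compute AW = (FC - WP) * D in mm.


AW = (FC - WP) * D
   = (0.31 - 0.15) * 450
   = 0.16 * 450
   = 72 mm


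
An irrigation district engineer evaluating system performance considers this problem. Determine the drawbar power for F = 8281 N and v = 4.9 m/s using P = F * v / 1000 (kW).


P = F * v / 1000
  = 8281 * 4.9 / 1000
  = 40576.90 / 1000
  = 40.58 kW


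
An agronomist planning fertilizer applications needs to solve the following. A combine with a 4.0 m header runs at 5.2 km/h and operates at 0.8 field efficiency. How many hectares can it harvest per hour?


C = w * v * eta_f / 10
  = 4.0 * 5.2 * 0.8 / 10
  = 16.64 / 10
  = 1.66 ha/h


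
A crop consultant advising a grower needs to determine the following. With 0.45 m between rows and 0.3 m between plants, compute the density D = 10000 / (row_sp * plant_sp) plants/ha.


D = 10000 / (row_sp * plant_sp)
  = 10000 / (0.45 * 0.3)
  = 10000 / 0.1350
  = 74074.07 plants/ha


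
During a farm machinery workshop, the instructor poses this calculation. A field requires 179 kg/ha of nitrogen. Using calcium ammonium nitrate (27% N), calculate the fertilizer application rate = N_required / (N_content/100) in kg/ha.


Rate = N_required / (N_content / 100)
     = 179 / (27 / 100)
     = 179 / 0.27
     = 662.96 kg/ha


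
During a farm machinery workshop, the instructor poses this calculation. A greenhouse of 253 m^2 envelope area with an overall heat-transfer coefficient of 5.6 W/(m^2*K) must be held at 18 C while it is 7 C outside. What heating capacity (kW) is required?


dT = 18 - (7) = 11 K
Q = U * A * dT
  = 5.6 * 253 * 11
  = 15584.80 W = 15.58 kW


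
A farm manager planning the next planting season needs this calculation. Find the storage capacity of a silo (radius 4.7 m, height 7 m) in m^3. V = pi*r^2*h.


V = pi * r^2 * h
  = pi * 4.7^2 * 7
  = pi * 22.09 * 7
  = 485.78 m^3


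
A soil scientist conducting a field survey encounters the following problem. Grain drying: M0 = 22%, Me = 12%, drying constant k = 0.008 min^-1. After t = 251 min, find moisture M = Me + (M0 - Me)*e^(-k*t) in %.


M = Me + (M0 - Me) * e^(-k*t)
  = 12 + (22 - 12) * e^(-0.008*251)
  = 12 + 10 * e^(-2.008)
  = 12 + 10 * 0.13426
  = 12 + 1.3426
  = 13.34%


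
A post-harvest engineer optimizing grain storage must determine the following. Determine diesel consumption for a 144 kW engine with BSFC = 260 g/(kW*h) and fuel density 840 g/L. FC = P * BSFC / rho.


FC = P * BSFC / rho_fuel
   = 144 * 260 / 840
   = 37440 / 840
   = 44.57 L/h


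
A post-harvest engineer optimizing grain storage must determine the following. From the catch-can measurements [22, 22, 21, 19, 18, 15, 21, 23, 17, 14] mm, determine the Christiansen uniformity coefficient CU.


xbar = 192 / 10 = 19.200
sum|xi - xbar| = 26
CU = 100 * (1 - 26 / (10 * 19.200))
   = 100 * (1 - 0.1354)
   = 86.46%


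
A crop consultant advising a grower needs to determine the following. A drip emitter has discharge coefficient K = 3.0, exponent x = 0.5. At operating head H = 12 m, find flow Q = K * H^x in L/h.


Q = K * H^x
  = 3.0 * 12^0.5
  = 3.0 * 3.4641
  = 10.39 L/h


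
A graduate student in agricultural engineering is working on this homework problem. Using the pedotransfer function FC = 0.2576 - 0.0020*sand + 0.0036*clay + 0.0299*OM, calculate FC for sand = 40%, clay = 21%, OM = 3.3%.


FC = 0.2576 - 0.0020*40 + 0.0036*21 + 0.0299*3.3
   = 0.2576 - 0.0800 + 0.0756 + 0.0987
   = 0.3519


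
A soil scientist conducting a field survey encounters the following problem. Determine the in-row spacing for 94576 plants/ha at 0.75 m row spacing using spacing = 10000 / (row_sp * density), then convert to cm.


spacing = 10000 / (row_sp * density)
        = 10000 / (0.75 * 94576)
        = 10000 / 70932
        = 0.14098 m = 14.10 cm


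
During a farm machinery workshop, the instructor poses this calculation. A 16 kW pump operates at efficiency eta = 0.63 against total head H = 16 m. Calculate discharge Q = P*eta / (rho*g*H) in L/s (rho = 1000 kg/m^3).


Q = (P * 1000 * eta) / (rho * g * H)
  = (16 * 1000 * 0.63) / (1000 * 9.81 * 16)
  = 10080 / 156960
  = 0.06422 m^3/s = 64.22 L/s


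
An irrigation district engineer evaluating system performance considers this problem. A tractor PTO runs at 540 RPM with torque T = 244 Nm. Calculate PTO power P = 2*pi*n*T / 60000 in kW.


P = 2*pi*n*T / 60000
  = 2*pi * 540 * 244 / 60000
  = 827872.50 / 60000
  = 13.80 kW


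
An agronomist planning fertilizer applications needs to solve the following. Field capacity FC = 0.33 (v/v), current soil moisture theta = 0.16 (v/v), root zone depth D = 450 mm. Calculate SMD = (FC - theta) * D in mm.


SMD = (FC - theta) * D
    = (0.33 - 0.16) * 450
    = 0.170 * 450
    = 76.50 mm


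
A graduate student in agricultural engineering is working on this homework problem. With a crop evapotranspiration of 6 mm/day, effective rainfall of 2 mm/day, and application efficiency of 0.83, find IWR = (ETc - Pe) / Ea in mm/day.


IWR = (ETc - Pe) / Ea
    = (6 - 2) / 0.83
    = 4 / 0.83
    = 4.82 mm/day


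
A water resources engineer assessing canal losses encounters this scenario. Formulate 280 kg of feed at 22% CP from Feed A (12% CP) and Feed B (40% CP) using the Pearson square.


parts_A = CP_b - target = 40 - 22 = 18
parts_B = target - CP_a = 22 - 12 = 10
total_parts = 18 + 10 = 28
Feed A = 280 * 18 / 28 = 180 kg
Feed B = 280 * 10 / 28 = 100 kg

180 kg


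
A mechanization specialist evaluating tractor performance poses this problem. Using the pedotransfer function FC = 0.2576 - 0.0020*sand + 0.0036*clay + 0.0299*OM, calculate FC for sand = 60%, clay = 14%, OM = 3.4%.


FC = 0.2576 - 0.0020*60 + 0.0036*14 + 0.0299*3.4
   = 0.2576 - 0.1200 + 0.0504 + 0.1017
   = 0.2897


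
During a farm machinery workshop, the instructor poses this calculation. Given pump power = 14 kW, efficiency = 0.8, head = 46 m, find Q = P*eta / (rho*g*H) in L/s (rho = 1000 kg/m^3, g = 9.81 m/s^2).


Q = (P * 1000 * eta) / (rho * g * H)
  = (14 * 1000 * 0.8) / (1000 * 9.81 * 46)
  = 11200 / 451260
  = 0.02482 m^3/s = 24.82 L/s


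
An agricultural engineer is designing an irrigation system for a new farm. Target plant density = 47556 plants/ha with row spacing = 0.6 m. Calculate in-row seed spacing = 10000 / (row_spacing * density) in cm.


spacing = 10000 / (row_sp * density)
        = 10000 / (0.6 * 47556)
        = 10000 / 28533.60
        = 0.35046 m = 35.05 cm


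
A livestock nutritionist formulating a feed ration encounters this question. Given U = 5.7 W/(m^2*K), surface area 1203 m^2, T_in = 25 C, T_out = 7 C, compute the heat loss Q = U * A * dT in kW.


dT = 25 - (7) = 18 K
Q = U * A * dT
  = 5.7 * 1203 * 18
  = 123427.80 W = 123.43 kW


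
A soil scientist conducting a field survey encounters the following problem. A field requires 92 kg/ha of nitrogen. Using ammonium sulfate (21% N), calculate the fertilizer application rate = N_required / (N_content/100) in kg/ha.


Rate = N_required / (N_content / 100)
     = 92 / (21 / 100)
     = 92 / 0.21
     = 438.10 kg/ha


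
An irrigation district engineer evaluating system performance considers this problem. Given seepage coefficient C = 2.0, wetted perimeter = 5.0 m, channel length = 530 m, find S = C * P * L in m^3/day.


S = C * P * L
  = 2.0 * 5.0 * 530
  = 5300 m^3/day


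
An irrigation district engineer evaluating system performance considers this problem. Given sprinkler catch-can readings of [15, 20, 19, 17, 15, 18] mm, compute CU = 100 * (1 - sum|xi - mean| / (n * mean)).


xbar = 104 / 6 = 17.333
sum|xi - xbar| = 10
CU = 100 * (1 - 10 / (6 * 17.333))
   = 100 * (1 - 0.0962)
   = 90.38%


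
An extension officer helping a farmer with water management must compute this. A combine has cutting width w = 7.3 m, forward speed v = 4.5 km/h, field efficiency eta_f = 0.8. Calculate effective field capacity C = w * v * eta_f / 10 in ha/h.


C = w * v * eta_f / 10
  = 7.3 * 4.5 * 0.8 / 10
  = 26.28 / 10
  = 2.63 ha/h


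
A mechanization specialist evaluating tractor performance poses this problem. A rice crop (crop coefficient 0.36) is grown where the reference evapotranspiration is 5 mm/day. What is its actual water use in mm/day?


ETc = Kc * ET0
    = 0.36 * 5
    = 1.80 mm/day


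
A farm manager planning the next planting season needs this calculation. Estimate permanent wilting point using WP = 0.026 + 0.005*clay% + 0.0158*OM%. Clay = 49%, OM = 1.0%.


WP = 0.026 + 0.005*49 + 0.0158*1.0
   = 0.026 + 0.2450 + 0.0158
   = 0.2868


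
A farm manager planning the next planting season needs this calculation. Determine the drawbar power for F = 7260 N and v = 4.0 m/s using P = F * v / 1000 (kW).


P = F * v / 1000
  = 7260 * 4.0 / 1000
  = 29040 / 1000
  = 29.04 kW


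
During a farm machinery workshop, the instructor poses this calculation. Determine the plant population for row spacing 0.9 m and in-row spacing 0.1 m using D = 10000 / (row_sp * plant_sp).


D = 10000 / (row_sp * plant_sp)
  = 10000 / (0.9 * 0.1)
  = 10000 / 0.0900
  = 111111.11 plants/ha


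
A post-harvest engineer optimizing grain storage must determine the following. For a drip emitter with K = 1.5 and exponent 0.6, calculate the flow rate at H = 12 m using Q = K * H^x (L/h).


Q = K * H^x
  = 1.5 * 12^0.6
  = 1.5 * 4.4413
  = 6.66 L/h


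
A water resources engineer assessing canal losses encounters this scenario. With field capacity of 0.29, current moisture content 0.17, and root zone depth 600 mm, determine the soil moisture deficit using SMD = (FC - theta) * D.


SMD = (FC - theta) * D
    = (0.29 - 0.17) * 600
    = 0.120 * 600
    = 72 mm


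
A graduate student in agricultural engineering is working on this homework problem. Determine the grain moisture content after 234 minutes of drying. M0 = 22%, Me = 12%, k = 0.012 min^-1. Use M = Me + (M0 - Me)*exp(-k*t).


M = Me + (M0 - Me) * e^(-k*t)
  = 12 + (22 - 12) * e^(-0.012*234)
  = 12 + 10 * e^(-2.808)
  = 12 + 10 * 0.06033
  = 12 + 0.6033
  = 12.60%


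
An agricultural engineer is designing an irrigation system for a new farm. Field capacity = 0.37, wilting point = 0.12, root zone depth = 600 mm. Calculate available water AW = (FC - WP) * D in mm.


AW = (FC - WP) * D
   = (0.37 - 0.12) * 600
   = 0.25 * 600
   = 150 mm


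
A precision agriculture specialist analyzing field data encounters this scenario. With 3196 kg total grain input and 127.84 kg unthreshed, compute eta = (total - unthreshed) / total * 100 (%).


eta = (total - unthreshed) / total * 100
    = (3196 - 127.84) / 3196 * 100
    = 3068.16 / 3196 * 100
    = 96%


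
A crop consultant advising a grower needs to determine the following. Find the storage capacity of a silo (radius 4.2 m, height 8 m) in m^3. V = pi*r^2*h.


V = pi * r^2 * h
  = pi * 4.2^2 * 8
  = pi * 17.64 * 8
  = 443.34 m^3


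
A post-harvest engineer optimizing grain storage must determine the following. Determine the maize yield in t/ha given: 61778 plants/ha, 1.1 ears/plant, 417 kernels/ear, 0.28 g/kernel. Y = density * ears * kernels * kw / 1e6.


Y = density * ears * kernels * kw
  = 61778 * 1.1 * 417 * 0.28 g/ha
  = 7934519.21 g/ha
  = 7934.52 kg/ha = 7.93 t/ha


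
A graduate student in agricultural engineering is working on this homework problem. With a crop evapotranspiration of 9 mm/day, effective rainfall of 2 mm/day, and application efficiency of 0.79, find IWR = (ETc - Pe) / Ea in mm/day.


IWR = (ETc - Pe) / Ea
    = (9 - 2) / 0.79
    = 7 / 0.79
    = 8.86 mm/day


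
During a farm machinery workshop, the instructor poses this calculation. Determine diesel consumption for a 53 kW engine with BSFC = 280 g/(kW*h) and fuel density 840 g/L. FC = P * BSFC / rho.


FC = P * BSFC / rho_fuel
   = 53 * 280 / 840
   = 14840 / 840
   = 17.67 L/h


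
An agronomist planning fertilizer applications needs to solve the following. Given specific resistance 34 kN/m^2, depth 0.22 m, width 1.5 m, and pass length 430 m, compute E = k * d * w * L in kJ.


E = k * d * w * L
  = 34 * 0.22 * 1.5 * 430
  = 4824.60 kJ


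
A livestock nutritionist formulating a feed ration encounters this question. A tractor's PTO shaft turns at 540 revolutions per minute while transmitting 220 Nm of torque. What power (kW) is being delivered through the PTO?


P = 2*pi*n*T / 60000
  = 2*pi * 540 * 220 / 60000
  = 746442.41 / 60000
  = 12.44 kW


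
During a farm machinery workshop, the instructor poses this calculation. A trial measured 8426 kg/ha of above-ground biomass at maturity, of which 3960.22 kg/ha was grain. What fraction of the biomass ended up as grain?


HI = grain_yield / biomass
   = 3960.22 / 8426
   = 0.47


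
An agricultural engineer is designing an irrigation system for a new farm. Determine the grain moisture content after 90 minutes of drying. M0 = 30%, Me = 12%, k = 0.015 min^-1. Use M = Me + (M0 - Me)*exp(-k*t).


M = Me + (M0 - Me) * e^(-k*t)
  = 12 + (30 - 12) * e^(-0.015*90)
  = 12 + 18 * e^(-1.350)
  = 12 + 18 * 0.25924
  = 12 + 4.6663
  = 16.67%


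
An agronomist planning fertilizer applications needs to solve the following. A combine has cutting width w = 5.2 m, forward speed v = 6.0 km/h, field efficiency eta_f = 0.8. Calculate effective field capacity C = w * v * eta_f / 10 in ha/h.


C = w * v * eta_f / 10
  = 5.2 * 6.0 * 0.8 / 10
  = 24.96 / 10
  = 2.50 ha/h


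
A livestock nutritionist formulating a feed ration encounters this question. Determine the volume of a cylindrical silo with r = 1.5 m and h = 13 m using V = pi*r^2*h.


V = pi * r^2 * h
  = pi * 1.5^2 * 13
  = pi * 2.25 * 13
  = 91.89 m^3


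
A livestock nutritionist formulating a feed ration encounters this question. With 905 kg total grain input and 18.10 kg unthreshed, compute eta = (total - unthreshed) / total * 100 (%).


eta = (total - unthreshed) / total * 100
    = (905 - 18.10) / 905 * 100
    = 886.90 / 905 * 100
    = 98%


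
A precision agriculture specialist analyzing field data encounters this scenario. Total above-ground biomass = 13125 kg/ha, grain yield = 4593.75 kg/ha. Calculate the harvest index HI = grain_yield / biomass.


HI = grain_yield / biomass
   = 4593.75 / 13125
   = 0.35


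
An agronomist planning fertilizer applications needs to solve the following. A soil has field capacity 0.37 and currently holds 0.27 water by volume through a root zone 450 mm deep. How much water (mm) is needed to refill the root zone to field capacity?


SMD = (FC - theta) * D
    = (0.37 - 0.27) * 450
    = 0.100 * 450
    = 45 mm


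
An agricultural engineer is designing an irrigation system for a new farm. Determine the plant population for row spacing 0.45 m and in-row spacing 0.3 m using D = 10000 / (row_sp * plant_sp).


D = 10000 / (row_sp * plant_sp)
  = 10000 / (0.45 * 0.3)
  = 10000 / 0.1350
  = 74074.07 plants/ha


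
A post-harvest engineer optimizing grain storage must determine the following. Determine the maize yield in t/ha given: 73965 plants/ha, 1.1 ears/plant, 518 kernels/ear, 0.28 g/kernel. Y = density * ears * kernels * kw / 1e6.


Y = density * ears * kernels * kw
  = 73965 * 1.1 * 518 * 0.28 g/ha
  = 11800671.96 g/ha
  = 11800.67 kg/ha = 11.80 t/ha


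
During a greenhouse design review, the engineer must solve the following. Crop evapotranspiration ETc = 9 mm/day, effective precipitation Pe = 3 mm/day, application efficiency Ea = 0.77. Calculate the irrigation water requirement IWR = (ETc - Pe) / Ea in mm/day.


IWR = (ETc - Pe) / Ea
    = (9 - 3) / 0.77
    = 6 / 0.77
    = 7.79 mm/day


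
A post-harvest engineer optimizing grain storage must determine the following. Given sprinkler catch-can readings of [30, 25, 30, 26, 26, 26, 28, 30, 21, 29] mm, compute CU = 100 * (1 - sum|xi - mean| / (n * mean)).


xbar = 271 / 10 = 27.100
sum|xi - xbar| = 23
CU = 100 * (1 - 23 / (10 * 27.100))
   = 100 * (1 - 0.0849)
   = 91.51%


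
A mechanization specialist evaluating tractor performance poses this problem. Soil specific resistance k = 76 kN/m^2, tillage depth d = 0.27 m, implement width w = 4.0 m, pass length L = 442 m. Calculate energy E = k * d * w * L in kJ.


E = k * d * w * L
  = 76 * 0.27 * 4.0 * 442
  = 36279.36 kJ


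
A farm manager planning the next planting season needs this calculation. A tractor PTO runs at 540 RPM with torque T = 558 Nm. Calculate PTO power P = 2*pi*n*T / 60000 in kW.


P = 2*pi*n*T / 60000
  = 2*pi * 540 * 558 / 60000
  = 1893249.40 / 60000
  = 31.55 kW


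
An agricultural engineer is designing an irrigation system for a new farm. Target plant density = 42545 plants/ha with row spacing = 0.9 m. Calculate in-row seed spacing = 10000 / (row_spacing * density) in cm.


spacing = 10000 / (row_sp * density)
        = 10000 / (0.9 * 42545)
        = 10000 / 38290.50
        = 0.26116 m = 26.12 cm


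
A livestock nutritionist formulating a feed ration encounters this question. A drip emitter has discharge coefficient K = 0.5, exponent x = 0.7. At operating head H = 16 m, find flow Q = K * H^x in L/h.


Q = K * H^x
  = 0.5 * 16^0.7
  = 0.5 * 6.9644
  = 3.48 L/h


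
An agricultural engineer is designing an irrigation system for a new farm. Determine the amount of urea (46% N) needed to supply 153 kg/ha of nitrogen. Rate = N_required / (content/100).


Rate = N_required / (N_content / 100)
     = 153 / (46 / 100)
     = 153 / 0.46
     = 332.61 kg/ha


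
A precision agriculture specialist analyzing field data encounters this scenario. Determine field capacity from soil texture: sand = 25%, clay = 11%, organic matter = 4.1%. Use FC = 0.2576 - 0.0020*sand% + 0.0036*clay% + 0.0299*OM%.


FC = 0.2576 - 0.0020*25 + 0.0036*11 + 0.0299*4.1
   = 0.2576 - 0.0500 + 0.0396 + 0.1226
   = 0.3698


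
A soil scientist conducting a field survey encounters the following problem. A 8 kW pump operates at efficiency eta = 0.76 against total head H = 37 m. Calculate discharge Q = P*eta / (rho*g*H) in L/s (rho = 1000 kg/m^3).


Q = (P * 1000 * eta) / (rho * g * H)
  = (8 * 1000 * 0.76) / (1000 * 9.81 * 37)
  = 6080 / 362970
  = 0.01675 m^3/s = 16.75 L/s


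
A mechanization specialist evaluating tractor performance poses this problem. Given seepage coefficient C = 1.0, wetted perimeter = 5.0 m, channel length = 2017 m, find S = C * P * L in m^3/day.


S = C * P * L
  = 1.0 * 5.0 * 2017
  = 10085 m^3/day


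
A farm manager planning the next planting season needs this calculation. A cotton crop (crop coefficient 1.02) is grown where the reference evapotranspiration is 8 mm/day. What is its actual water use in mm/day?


ETc = Kc * ET0
    = 1.02 * 8
    = 8.16 mm/day


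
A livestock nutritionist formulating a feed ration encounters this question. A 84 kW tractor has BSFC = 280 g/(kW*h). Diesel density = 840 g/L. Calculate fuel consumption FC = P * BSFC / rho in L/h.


FC = P * BSFC / rho_fuel
   = 84 * 280 / 840
   = 23520 / 840
   = 28 L/h


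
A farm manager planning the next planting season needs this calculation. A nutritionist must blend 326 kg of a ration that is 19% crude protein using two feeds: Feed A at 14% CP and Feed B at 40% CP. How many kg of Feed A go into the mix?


parts_A = CP_b - target = 40 - 19 = 21
parts_B = target - CP_a = 19 - 14 = 5
total_parts = 21 + 5 = 26
Feed A = 326 * 21 / 26 = 263.31 kg
Feed B = 326 * 5 / 26 = 62.69 kg

263.31 kg


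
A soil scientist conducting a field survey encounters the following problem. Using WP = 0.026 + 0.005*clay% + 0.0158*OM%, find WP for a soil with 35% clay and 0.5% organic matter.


WP = 0.026 + 0.005*35 + 0.0158*0.5
   = 0.026 + 0.1750 + 0.0079
   = 0.2089


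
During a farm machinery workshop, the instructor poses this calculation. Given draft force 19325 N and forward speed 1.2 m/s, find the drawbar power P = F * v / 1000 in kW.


P = F * v / 1000
  = 19325 * 1.2 / 1000
  = 23190 / 1000
  = 23.19 kW


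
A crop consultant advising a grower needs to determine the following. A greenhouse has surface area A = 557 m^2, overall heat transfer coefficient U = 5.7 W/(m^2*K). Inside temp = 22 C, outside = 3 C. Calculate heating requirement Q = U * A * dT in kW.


dT = 22 - (3) = 19 K
Q = U * A * dT
  = 5.7 * 557 * 19
  = 60323.10 W = 60.32 kW


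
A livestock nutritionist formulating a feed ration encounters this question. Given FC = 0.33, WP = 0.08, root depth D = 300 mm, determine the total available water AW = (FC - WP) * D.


AW = (FC - WP) * D
   = (0.33 - 0.08) * 300
   = 0.25 * 300
   = 75 mm


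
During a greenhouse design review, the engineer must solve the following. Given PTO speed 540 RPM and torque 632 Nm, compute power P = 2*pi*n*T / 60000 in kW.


P = 2*pi*n*T / 60000
  = 2*pi * 540 * 632 / 60000
  = 2144325.48 / 60000
  = 35.74 kW


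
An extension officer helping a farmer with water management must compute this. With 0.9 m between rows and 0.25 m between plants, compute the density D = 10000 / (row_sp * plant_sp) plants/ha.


D = 10000 / (row_sp * plant_sp)
  = 10000 / (0.9 * 0.25)
  = 10000 / 0.2250
  = 44444.44 plants/ha


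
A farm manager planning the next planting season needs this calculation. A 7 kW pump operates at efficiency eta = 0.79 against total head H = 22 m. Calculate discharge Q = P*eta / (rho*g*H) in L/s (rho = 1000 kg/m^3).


Q = (P * 1000 * eta) / (rho * g * H)
  = (7 * 1000 * 0.79) / (1000 * 9.81 * 22)
  = 5530 / 215820
  = 0.02562 m^3/s = 25.62 L/s


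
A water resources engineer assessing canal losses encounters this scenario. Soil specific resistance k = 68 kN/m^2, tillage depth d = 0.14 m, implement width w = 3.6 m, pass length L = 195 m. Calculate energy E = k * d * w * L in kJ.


E = k * d * w * L
  = 68 * 0.14 * 3.6 * 195
  = 6683.04 kJ


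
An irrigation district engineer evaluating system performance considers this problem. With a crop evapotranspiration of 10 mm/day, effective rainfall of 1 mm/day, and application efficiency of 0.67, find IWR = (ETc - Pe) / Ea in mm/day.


IWR = (ETc - Pe) / Ea
    = (10 - 1) / 0.67
    = 9 / 0.67
    = 13.43 mm/day


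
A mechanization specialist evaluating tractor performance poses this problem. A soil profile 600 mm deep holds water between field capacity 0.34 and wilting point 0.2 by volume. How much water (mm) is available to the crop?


AW = (FC - WP) * D
   = (0.34 - 0.2) * 600
   = 0.14 * 600
   = 84 mm


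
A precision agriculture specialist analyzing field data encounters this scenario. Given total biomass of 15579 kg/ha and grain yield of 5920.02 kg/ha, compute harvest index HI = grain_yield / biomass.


HI = grain_yield / biomass
   = 5920.02 / 15579
   = 0.38


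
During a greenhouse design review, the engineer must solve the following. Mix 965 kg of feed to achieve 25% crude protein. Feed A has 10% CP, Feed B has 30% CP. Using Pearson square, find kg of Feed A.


parts_A = CP_b - target = 30 - 25 = 5
parts_B = target - CP_a = 25 - 10 = 15
total_parts = 5 + 15 = 20
Feed A = 965 * 5 / 20 = 241.25 kg
Feed B = 965 * 15 / 20 = 723.75 kg

241.25 kg


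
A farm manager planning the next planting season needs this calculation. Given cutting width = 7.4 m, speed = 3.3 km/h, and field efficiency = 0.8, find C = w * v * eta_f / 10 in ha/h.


C = w * v * eta_f / 10
  = 7.4 * 3.3 * 0.8 / 10
  = 19.54 / 10
  = 1.95 ha/h


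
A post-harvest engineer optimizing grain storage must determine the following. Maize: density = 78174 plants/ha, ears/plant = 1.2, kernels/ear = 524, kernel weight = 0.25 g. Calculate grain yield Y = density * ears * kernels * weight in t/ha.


Y = density * ears * kernels * kw
  = 78174 * 1.2 * 524 * 0.25 g/ha
  = 12288952.80 g/ha
  = 12288.95 kg/ha = 12.29 t/ha


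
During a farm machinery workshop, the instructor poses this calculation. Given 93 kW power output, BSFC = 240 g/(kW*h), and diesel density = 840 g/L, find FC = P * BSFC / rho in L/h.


FC = P * BSFC / rho_fuel
   = 93 * 240 / 840
   = 22320 / 840
   = 26.57 L/h


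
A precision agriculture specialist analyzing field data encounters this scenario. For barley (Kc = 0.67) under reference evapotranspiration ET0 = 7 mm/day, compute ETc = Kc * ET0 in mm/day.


ETc = Kc * ET0
    = 0.67 * 7
    = 4.69 mm/day


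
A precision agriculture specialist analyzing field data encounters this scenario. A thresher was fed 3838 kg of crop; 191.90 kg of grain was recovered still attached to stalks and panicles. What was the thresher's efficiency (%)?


eta = (total - unthreshed) / total * 100
    = (3838 - 191.90) / 3838 * 100
    = 3646.10 / 3838 * 100
    = 95%


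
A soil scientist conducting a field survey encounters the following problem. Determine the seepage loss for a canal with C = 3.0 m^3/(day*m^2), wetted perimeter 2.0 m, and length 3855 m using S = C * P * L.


S = C * P * L
  = 3.0 * 2.0 * 3855
  = 23130 m^3/day


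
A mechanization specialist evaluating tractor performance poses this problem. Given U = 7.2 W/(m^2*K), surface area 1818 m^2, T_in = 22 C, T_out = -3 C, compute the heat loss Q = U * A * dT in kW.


dT = 22 - (-3) = 25 K
Q = U * A * dT
  = 7.2 * 1818 * 25
  = 327240 W = 327.24 kW


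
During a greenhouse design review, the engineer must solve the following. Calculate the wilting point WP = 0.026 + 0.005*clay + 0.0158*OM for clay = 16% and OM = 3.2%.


WP = 0.026 + 0.005*16 + 0.0158*3.2
   = 0.026 + 0.0800 + 0.0506
   = 0.1566


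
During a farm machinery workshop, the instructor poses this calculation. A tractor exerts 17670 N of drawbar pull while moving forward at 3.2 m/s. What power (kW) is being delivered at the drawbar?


P = F * v / 1000
  = 17670 * 3.2 / 1000
  = 56544 / 1000
  = 56.54 kW


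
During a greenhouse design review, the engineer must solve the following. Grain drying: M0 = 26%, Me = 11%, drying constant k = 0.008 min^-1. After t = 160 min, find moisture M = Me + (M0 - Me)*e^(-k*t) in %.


M = Me + (M0 - Me) * e^(-k*t)
  = 11 + (26 - 11) * e^(-0.008*160)
  = 11 + 15 * e^(-1.280)
  = 11 + 15 * 0.27804
  = 11 + 4.1706
  = 15.17%


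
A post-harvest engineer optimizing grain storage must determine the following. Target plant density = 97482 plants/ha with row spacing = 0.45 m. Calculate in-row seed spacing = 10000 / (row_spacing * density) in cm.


spacing = 10000 / (row_sp * density)
        = 10000 / (0.45 * 97482)
        = 10000 / 43866.90
        = 0.22796 m = 22.80 cm


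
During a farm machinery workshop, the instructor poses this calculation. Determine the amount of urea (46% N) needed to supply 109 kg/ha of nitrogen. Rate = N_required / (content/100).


Rate = N_required / (N_content / 100)
     = 109 / (46 / 100)
     = 109 / 0.46
     = 236.96 kg/ha


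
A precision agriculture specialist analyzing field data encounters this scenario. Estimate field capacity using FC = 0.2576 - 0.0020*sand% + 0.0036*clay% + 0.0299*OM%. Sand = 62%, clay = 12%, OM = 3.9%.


FC = 0.2576 - 0.0020*62 + 0.0036*12 + 0.0299*3.9
   = 0.2576 - 0.1240 + 0.0432 + 0.1166
   = 0.2934


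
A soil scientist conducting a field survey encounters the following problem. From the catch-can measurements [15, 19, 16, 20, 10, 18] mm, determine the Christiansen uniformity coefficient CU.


xbar = 98 / 6 = 16.333
sum|xi - xbar| = 16
CU = 100 * (1 - 16 / (6 * 16.333))
   = 100 * (1 - 0.1633)
   = 83.67%


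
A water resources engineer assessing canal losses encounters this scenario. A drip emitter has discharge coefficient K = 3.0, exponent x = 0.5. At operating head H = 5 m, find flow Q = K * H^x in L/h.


Q = K * H^x
  = 3.0 * 5^0.5
  = 3.0 * 2.2361
  = 6.71 L/h


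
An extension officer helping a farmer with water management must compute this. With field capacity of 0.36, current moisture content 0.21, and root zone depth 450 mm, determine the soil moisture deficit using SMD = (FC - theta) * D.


SMD = (FC - theta) * D
    = (0.36 - 0.21) * 450
    = 0.150 * 450
    = 67.50 mm


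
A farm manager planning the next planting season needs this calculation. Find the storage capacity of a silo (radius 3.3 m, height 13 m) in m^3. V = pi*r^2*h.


V = pi * r^2 * h
  = pi * 3.3^2 * 13
  = pi * 10.89 * 13
  = 444.76 m^3


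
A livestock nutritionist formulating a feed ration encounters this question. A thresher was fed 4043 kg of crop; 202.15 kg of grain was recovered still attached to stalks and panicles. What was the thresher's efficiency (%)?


eta = (total - unthreshed) / total * 100
    = (4043 - 202.15) / 4043 * 100
    = 3840.85 / 4043 * 100
    = 95%


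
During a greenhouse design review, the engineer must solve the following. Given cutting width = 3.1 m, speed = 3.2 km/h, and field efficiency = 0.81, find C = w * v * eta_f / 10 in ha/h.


C = w * v * eta_f / 10
  = 3.1 * 3.2 * 0.81 / 10
  = 8.04 / 10
  = 0.80 ha/h


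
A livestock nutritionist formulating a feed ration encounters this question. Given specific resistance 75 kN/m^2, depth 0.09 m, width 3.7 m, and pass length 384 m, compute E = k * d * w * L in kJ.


E = k * d * w * L
  = 75 * 0.09 * 3.7 * 384
  = 9590.40 kJ


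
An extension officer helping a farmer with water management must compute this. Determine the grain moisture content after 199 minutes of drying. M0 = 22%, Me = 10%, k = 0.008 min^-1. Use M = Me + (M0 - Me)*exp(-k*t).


M = Me + (M0 - Me) * e^(-k*t)
  = 10 + (22 - 10) * e^(-0.008*199)
  = 10 + 12 * e^(-1.592)
  = 10 + 12 * 0.20352
  = 10 + 2.4422
  = 12.44%


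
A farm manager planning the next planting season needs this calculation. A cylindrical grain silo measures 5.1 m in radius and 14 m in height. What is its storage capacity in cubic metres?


V = pi * r^2 * h
  = pi * 5.1^2 * 14
  = pi * 26.01 * 14
  = 1143.98 m^3


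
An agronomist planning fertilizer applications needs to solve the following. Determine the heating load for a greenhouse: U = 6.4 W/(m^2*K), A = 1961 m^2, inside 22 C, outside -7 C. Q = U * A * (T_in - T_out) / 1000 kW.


dT = 22 - (-7) = 29 K
Q = U * A * dT
  = 6.4 * 1961 * 29
  = 363961.60 W = 363.96 kW


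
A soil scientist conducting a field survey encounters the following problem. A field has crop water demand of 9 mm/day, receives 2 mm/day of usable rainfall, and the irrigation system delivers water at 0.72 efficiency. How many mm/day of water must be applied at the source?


IWR = (ETc - Pe) / Ea
    = (9 - 2) / 0.72
    = 7 / 0.72
    = 9.72 mm/day


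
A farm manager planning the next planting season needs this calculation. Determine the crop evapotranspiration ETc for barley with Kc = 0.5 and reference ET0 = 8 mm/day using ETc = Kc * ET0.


ETc = Kc * ET0
    = 0.5 * 8
    = 4 mm/day


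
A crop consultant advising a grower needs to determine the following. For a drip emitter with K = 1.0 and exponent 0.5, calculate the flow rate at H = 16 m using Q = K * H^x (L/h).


Q = K * H^x
  = 1.0 * 16^0.5
  = 1.0 * 4
  = 4 L/h


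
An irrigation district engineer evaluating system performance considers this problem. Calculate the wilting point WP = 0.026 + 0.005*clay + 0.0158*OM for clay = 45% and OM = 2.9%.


WP = 0.026 + 0.005*45 + 0.0158*2.9
   = 0.026 + 0.2250 + 0.0458
   = 0.2968


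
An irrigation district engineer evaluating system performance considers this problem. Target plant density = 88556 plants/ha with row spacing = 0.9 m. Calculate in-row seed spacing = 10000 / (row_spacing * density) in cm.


spacing = 10000 / (row_sp * density)
        = 10000 / (0.9 * 88556)
        = 10000 / 79700.40
        = 0.12547 m = 12.55 cm


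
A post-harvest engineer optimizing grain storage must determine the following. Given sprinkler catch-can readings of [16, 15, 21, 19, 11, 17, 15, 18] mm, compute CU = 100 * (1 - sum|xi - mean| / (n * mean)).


xbar = 132 / 8 = 16.500
sum|xi - xbar| = 18
CU = 100 * (1 - 18 / (8 * 16.500))
   = 100 * (1 - 0.1364)
   = 86.36%


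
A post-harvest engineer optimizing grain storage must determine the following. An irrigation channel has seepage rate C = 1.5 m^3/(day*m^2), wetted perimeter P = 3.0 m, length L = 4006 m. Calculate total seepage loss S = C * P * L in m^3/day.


S = C * P * L
  = 1.5 * 3.0 * 4006
  = 18027 m^3/day


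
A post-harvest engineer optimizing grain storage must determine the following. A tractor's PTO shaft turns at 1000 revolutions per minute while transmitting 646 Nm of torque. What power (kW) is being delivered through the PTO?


P = 2*pi*n*T / 60000
  = 2*pi * 1000 * 646 / 60000
  = 4058937.71 / 60000
  = 67.65 kW


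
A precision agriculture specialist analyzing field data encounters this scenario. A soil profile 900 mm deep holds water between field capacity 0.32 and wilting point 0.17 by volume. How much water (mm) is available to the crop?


AW = (FC - WP) * D
   = (0.32 - 0.17) * 900
   = 0.15 * 900
   = 135 mm


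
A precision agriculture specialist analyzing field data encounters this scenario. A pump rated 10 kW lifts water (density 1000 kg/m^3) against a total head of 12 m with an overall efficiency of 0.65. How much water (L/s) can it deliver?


Q = (P * 1000 * eta) / (rho * g * H)
  = (10 * 1000 * 0.65) / (1000 * 9.81 * 12)
  = 6500 / 117720
  = 0.05522 m^3/s = 55.22 L/s


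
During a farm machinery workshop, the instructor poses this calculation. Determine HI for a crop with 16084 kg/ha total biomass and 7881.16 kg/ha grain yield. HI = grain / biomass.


HI = grain_yield / biomass
   = 7881.16 / 16084
   = 0.49


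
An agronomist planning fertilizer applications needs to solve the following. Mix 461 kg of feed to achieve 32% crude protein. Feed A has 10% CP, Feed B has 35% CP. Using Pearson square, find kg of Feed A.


parts_A = CP_b - target = 35 - 32 = 3
parts_B = target - CP_a = 32 - 10 = 22
total_parts = 3 + 22 = 25
Feed A = 461 * 3 / 25 = 55.32 kg
Feed B = 461 * 22 / 25 = 405.68 kg

55.32 kg


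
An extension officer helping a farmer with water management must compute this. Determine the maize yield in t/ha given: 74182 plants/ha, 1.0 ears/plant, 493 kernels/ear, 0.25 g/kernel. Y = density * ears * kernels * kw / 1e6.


Y = density * ears * kernels * kw
  = 74182 * 1.0 * 493 * 0.25 g/ha
  = 9142931.50 g/ha
  = 9142.93 kg/ha = 9.14 t/ha


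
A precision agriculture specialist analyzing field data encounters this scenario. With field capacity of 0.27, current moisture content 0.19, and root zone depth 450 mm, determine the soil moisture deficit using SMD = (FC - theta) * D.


SMD = (FC - theta) * D
    = (0.27 - 0.19) * 450
    = 0.080 * 450
    = 36 mm


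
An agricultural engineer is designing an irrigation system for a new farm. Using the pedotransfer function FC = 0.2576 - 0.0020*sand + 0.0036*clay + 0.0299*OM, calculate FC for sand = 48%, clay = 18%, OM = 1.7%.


FC = 0.2576 - 0.0020*48 + 0.0036*18 + 0.0299*1.7
   = 0.2576 - 0.0960 + 0.0648 + 0.0508
   = 0.2772


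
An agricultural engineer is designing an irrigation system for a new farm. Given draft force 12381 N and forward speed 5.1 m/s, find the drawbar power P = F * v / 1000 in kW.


P = F * v / 1000
  = 12381 * 5.1 / 1000
  = 63143.10 / 1000
  = 63.14 kW


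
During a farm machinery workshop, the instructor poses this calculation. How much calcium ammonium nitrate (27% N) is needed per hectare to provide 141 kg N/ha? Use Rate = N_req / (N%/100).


Rate = N_required / (N_content / 100)
     = 141 / (27 / 100)
     = 141 / 0.27
     = 522.22 kg/ha


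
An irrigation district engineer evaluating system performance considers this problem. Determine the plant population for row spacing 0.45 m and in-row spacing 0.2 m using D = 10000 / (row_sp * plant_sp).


D = 10000 / (row_sp * plant_sp)
  = 10000 / (0.45 * 0.2)
  = 10000 / 0.0900
  = 111111.11 plants/ha


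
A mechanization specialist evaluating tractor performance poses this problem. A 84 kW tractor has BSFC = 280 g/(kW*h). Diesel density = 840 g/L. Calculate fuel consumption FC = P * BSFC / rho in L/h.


FC = P * BSFC / rho_fuel
   = 84 * 280 / 840
   = 23520 / 840
   = 28 L/h


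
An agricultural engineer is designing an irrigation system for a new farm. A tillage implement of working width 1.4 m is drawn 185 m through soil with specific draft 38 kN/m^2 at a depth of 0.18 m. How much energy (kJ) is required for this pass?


E = k * d * w * L
  = 38 * 0.18 * 1.4 * 185
  = 1771.56 kJ


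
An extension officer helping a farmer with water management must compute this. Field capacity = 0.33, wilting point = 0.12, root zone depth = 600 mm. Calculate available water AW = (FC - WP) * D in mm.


AW = (FC - WP) * D
   = (0.33 - 0.12) * 600
   = 0.21 * 600
   = 126 mm


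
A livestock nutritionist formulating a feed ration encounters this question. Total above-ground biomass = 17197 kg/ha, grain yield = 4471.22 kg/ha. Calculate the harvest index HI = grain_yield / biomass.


HI = grain_yield / biomass
   = 4471.22 / 17197
   = 0.26


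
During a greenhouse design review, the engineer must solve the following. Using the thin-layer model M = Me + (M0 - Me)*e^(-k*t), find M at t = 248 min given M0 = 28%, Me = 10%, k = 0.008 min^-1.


M = Me + (M0 - Me) * e^(-k*t)
  = 10 + (28 - 10) * e^(-0.008*248)
  = 10 + 18 * e^(-1.984)
  = 10 + 18 * 0.13752
  = 10 + 2.4753
  = 12.48%


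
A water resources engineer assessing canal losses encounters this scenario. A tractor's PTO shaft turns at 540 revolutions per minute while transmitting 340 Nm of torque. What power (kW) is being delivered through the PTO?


P = 2*pi*n*T / 60000
  = 2*pi * 540 * 340 / 60000
  = 1153592.82 / 60000
  = 19.23 kW


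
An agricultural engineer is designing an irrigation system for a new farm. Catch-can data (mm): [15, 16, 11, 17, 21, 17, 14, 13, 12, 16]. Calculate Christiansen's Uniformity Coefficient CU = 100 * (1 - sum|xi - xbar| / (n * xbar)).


xbar = 152 / 10 = 15.200
sum|xi - xbar| = 22
CU = 100 * (1 - 22 / (10 * 15.200))
   = 100 * (1 - 0.1447)
   = 85.53%


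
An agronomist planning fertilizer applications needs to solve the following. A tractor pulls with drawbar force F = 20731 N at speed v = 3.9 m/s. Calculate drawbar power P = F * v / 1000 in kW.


P = F * v / 1000
  = 20731 * 3.9 / 1000
  = 80850.90 / 1000
  = 80.85 kW


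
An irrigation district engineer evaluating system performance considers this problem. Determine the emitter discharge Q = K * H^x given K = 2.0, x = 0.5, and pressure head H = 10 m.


Q = K * H^x
  = 2.0 * 10^0.5
  = 2.0 * 3.1623
  = 6.32 L/h


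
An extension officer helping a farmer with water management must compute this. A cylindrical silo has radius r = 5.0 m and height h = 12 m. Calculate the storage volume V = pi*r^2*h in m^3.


V = pi * r^2 * h
  = pi * 5.0^2 * 12
  = pi * 25 * 12
  = 942.48 m^3


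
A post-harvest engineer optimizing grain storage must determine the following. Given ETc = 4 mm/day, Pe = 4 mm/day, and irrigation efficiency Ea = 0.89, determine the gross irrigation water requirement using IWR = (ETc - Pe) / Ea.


IWR = (ETc - Pe) / Ea
    = (4 - 4) / 0.89
    = 0 / 0.89
    = 0 mm/day


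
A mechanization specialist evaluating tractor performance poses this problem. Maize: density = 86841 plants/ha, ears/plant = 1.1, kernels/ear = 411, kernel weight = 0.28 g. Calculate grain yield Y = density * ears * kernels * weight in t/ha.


Y = density * ears * kernels * kw
  = 86841 * 1.1 * 411 * 0.28 g/ha
  = 10993028.51 g/ha
  = 10993.03 kg/ha = 10.99 t/ha


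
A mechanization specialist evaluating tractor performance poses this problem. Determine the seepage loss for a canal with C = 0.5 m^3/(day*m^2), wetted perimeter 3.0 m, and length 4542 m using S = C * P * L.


S = C * P * L
  = 0.5 * 3.0 * 4542
  = 6813 m^3/day


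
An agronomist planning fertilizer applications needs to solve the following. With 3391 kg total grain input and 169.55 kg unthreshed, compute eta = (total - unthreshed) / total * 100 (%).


eta = (total - unthreshed) / total * 100
    = (3391 - 169.55) / 3391 * 100
    = 3221.45 / 3391 * 100
    = 95%
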